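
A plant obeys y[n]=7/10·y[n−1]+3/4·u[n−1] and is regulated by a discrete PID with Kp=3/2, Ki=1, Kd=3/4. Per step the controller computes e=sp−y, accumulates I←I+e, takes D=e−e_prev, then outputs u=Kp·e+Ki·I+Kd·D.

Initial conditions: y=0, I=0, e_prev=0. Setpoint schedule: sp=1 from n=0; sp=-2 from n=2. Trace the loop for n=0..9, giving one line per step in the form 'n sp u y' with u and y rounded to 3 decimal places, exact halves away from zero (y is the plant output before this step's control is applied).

(exact arithmetic carried between steps; '≈' marks a value shown rounded to 6 d.p. or computed from one; I and e_prev carry over from the previous line; the table rounds u and y to 3 d.p., halves away from zero)
n=0: y=0, sp=1, e=sp−y=1; I=1, D=e−e_prev=1; u=3/2·1+1·1+3/4·1=3.25; next y=7/10·0+3/4·3.25=2.4375
n=1: y=2.4375, sp=1, e=sp−y=-1.4375; I=-0.4375, D=e−e_prev=-2.4375; u=3/2·(-1.4375)+1·(-0.4375)+3/4·(-2.4375)=-4.421875; next y=7/10·2.4375+3/4·(-4.421875)≈-1.610156
n=2: y≈-1.610156, sp=-2, e=sp−y≈-0.389844; I≈-0.827344, D=e−e_prev≈1.047656; u=3/2·(-0.389844)+1·(-0.827344)+3/4·1.047656≈-0.626367; next y=7/10·(-1.610156)+3/4·(-0.626367)≈-1.596885
n=3: y≈-1.596885, sp=-2, e=sp−y≈-0.403115; I≈-1.230459, D=e−e_prev≈-0.013271; u=3/2·(-0.403115)+1·(-1.230459)+3/4·(-0.013271)≈-1.845085; next y=7/10·(-1.596885)+3/4·(-1.845085)≈-2.501633
n=4: y≈-2.501633, sp=-2, e=sp−y≈0.501633; I≈-0.728826, D=e−e_prev≈0.904749; u=3/2·0.501633+1·(-0.728826)+3/4·0.904749≈0.702186; next y=7/10·(-2.501633)+3/4·0.702186≈-1.224504
n=5: y≈-1.224504, sp=-2, e=sp−y≈-0.775496; I≈-1.504322, D=e−e_prev≈-1.277130; u=3/2·(-0.775496)+1·(-1.504322)+3/4·(-1.277130)≈-3.625413; next y=7/10·(-1.224504)+3/4·(-3.625413)≈-3.576213
n=6: y≈-3.576213, sp=-2, e=sp−y≈1.576213; I≈0.071891, D=e−e_prev≈2.351709; u=3/2·1.576213+1·0.071891+3/4·2.351709≈4.199991; next y=7/10·(-3.576213)+3/4·4.199991≈0.646645
n=7: y≈0.646645, sp=-2, e=sp−y≈-2.646645; I≈-2.574754, D=e−e_prev≈-4.222857; u=3/2·(-2.646645)+1·(-2.574754)+3/4·(-4.222857)≈-9.711863; next y=7/10·0.646645+3/4·(-9.711863)≈-6.831246
n=8: y≈-6.831246, sp=-2, e=sp−y≈4.831246; I≈2.256493, D=e−e_prev≈7.477891; u=3/2·4.831246+1·2.256493+3/4·7.477891≈15.111780; next y=7/10·(-6.831246)+3/4·15.111780≈6.551963
n=9: y≈6.551963, sp=-2, e=sp−y≈-8.551963; I≈-6.295470, D=e−e_prev≈-13.383209; u=3/2·(-8.551963)+1·(-6.295470)+3/4·(-13.383209)≈-29.160822; next y=7/10·6.551963+3/4·(-29.160822)≈-17.284242

0 1 3.250 0.000
1 1 -4.422 2.438
2 -2 -0.626 -1.610
3 -2 -1.845 -1.597
4 -2 0.702 -2.502
5 -2 -3.625 -1.225
6 -2 4.200 -3.576
7 -2 -9.712 0.647
8 -2 15.112 -6.831
9 -2 -29.161 6.552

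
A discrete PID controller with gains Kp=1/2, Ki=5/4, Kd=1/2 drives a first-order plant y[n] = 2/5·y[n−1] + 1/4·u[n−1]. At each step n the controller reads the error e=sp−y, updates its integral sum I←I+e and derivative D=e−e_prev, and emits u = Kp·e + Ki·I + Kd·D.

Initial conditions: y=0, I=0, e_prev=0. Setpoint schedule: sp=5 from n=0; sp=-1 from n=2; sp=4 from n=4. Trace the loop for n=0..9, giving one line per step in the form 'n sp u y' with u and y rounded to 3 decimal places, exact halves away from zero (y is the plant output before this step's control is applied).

(exact arithmetic carried between steps; '≈' marks a value shown rounded to 6 d.p. or computed from one; I and e_prev carry over from the previous line; the table rounds u and y to 3 d.p., halves away from zero)
n=0: y=0, sp=5, e=sp−y=5; I=5, D=e−e_prev=5; u=1/2·5+5/4·5+1/2·5=11.25; next y=2/5·0+1/4·11.25=2.8125
n=1: y=2.8125, sp=5, e=sp−y=2.1875; I=7.1875, D=e−e_prev=-2.8125; u=1/2·2.1875+5/4·7.1875+1/2·(-2.8125)=8.671875; next y=2/5·2.8125+1/4·8.671875≈3.292969
n=2: y≈3.292969, sp=-1, e=sp−y≈-4.292969; I≈2.894531, D=e−e_prev≈-6.480469; u=1/2·(-4.292969)+5/4·2.894531+1/2·(-6.480469)≈-1.768555; next y=2/5·3.292969+1/4·(-1.768555)≈0.875049
n=3: y≈0.875049, sp=-1, e=sp−y≈-1.875049; I≈1.019482, D=e−e_prev≈2.417920; u=1/2·(-1.875049)+5/4·1.019482+1/2·2.417920≈1.545789; next y=2/5·0.875049+1/4·1.545789≈0.736467
n=4: y≈0.736467, sp=4, e=sp−y≈3.263533; I≈4.283016, D=e−e_prev≈5.138582; u=1/2·3.263533+5/4·4.283016+1/2·5.138582≈9.554827; next y=2/5·0.736467+1/4·9.554827≈2.683294
n=5: y≈2.683294, sp=4, e=sp−y≈1.316706; I≈5.599722, D=e−e_prev≈-1.946827; u=1/2·1.316706+5/4·5.599722+1/2·(-1.946827)≈6.684593; next y=2/5·2.683294+1/4·6.684593≈2.744466
n=6: y≈2.744466, sp=4, e=sp−y≈1.255534; I≈6.855257, D=e−e_prev≈-0.061172; u=1/2·1.255534+5/4·6.855257+1/2·(-0.061172)≈9.166252; next y=2/5·2.744466+1/4·9.166252≈3.389349
n=7: y≈3.389349, sp=4, e=sp−y≈0.610651; I≈7.465907, D=e−e_prev≈-0.644884; u=1/2·0.610651+5/4·7.465907+1/2·(-0.644884)≈9.315268; next y=2/5·3.389349+1/4·9.315268≈3.684557
n=8: y≈3.684557, sp=4, e=sp−y≈0.315443; I≈7.781351, D=e−e_prev≈-0.295207; u=1/2·0.315443+5/4·7.781351+1/2·(-0.295207)≈9.736806; next y=2/5·3.684557+1/4·9.736806≈3.908024
n=9: y≈3.908024, sp=4, e=sp−y≈0.091976; I≈7.873327, D=e−e_prev≈-0.223468; u=1/2·0.091976+5/4·7.873327+1/2·(-0.223468)≈9.775912; next y=2/5·3.908024+1/4·9.775912≈4.007188

0 5 11.250 0.000
1 5 8.672 2.813
2 -1 -1.769 3.293
3 -1 1.546 0.875
4 4 9.555 0.736
5 4 6.685 2.683
6 4 9.166 2.744
7 4 9.315 3.389
8 4 9.737 3.685
9 4 9.776 3.908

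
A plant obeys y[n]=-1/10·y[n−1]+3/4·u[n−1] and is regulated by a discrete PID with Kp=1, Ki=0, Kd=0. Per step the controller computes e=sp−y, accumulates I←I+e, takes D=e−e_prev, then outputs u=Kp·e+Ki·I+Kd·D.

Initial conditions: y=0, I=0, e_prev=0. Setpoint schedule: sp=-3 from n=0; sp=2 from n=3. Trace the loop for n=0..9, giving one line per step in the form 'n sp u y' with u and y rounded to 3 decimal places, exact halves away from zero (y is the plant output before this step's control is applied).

(exact arithmetic carried between steps; '≈' marks a value shown rounded to 6 d.p. or computed from one; I and e_prev carry over from the previous line; the table rounds u and y to 3 d.p., halves away from zero)
n=0: y=0, sp=-3, e=sp−y=-3; I=-3, D=e−e_prev=-3; u=1·(-3)+0·(-3)+0·(-3)=-3; next y=-1/10·0+3/4·(-3)=-2.25
n=1: y=-2.25, sp=-3, e=sp−y=-0.75; I=-3.75, D=e−e_prev=2.25; u=1·(-0.75)+0·(-3.75)+0·2.25=-0.75; next y=-1/10·(-2.25)+3/4·(-0.75)=-0.3375
n=2: y=-0.3375, sp=-3, e=sp−y=-2.6625; I=-6.4125, D=e−e_prev=-1.9125; u=1·(-2.6625)+0·(-6.4125)+0·(-1.9125)=-2.6625; next y=-1/10·(-0.3375)+3/4·(-2.6625)=-1.963125
n=3: y=-1.963125, sp=2, e=sp−y=3.963125; I=-2.449375, D=e−e_prev=6.625625; u=1·3.963125+0·(-2.449375)+0·6.625625=3.963125; next y=-1/10·(-1.963125)+3/4·3.963125≈3.168656
n=4: y≈3.168656, sp=2, e=sp−y≈-1.168656; I≈-3.618031, D=e−e_prev≈-5.131781; u=1·(-1.168656)+0·(-3.618031)+0·(-5.131781)≈-1.168656; next y=-1/10·3.168656+3/4·(-1.168656)≈-1.193358
n=5: y≈-1.193358, sp=2, e=sp−y≈3.193358; I≈-0.424673, D=e−e_prev≈4.362014; u=1·3.193358+0·(-0.424673)+0·4.362014≈3.193358; next y=-1/10·(-1.193358)+3/4·3.193358≈2.514354
n=6: y≈2.514354, sp=2, e=sp−y≈-0.514354; I≈-0.939028, D=e−e_prev≈-3.707712; u=1·(-0.514354)+0·(-0.939028)+0·(-3.707712)≈-0.514354; next y=-1/10·2.514354+3/4·(-0.514354)≈-0.637201
n=7: y≈-0.637201, sp=2, e=sp−y≈2.637201; I≈1.698173, D=e−e_prev≈3.151555; u=1·2.637201+0·1.698173+0·3.151555≈2.637201; next y=-1/10·(-0.637201)+3/4·2.637201≈2.041621
n=8: y≈2.041621, sp=2, e=sp−y≈-0.041621; I≈1.656553, D=e−e_prev≈-2.678822; u=1·(-0.041621)+0·1.656553+0·(-2.678822)≈-0.041621; next y=-1/10·2.041621+3/4·(-0.041621)≈-0.235378
n=9: y≈-0.235378, sp=2, e=sp−y≈2.235378; I≈3.891930, D=e−e_prev≈2.276999; u=1·2.235378+0·3.891930+0·2.276999≈2.235378; next y=-1/10·(-0.235378)+3/4·2.235378≈1.700071

0 -3 -3.000 0.000
1 -3 -0.750 -2.250
2 -3 -2.663 -0.338
3 2 3.963 -1.963
4 2 -1.169 3.169
5 2 3.193 -1.193
6 2 -0.514 2.514
7 2 2.637 -0.637
8 2 -0.042 2.042
9 2 2.235 -0.235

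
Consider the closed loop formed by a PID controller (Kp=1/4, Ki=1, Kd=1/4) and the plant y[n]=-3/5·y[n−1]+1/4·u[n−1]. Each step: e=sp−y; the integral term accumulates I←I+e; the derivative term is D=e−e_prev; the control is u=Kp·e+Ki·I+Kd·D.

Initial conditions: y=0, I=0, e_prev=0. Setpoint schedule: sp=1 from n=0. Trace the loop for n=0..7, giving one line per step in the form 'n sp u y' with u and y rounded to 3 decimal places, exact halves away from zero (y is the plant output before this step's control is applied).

0 1 1.500 0.000
1 1 1.688 0.375
2 1 2.673 0.197
3 1 2.902 0.550
4 1 3.672 0.395
5 1 3.810 0.681
6 1 4.406 0.544
7 1 4.481 0.775

(exact arithmetic carried between steps; '≈' marks a value shown rounded to 6 d.p. or computed from one; I and e_prev carry over from the previous line; the table rounds u and y to 3 d.p., halves away from zero)
n=0: y=0, sp=1, e=sp−y=1; I=1, D=e−e_prev=1; u=1/4·1+1·1+1/4·1=1.5; next y=-3/5·0+1/4·1.5=0.375
n=1: y=0.375, sp=1, e=sp−y=0.625; I=1.625, D=e−e_prev=-0.375; u=1/4·0.625+1·1.625+1/4·(-0.375)=1.6875; next y=-3/5·0.375+1/4·1.6875=0.196875
n=2: y=0.196875, sp=1, e=sp−y=0.803125; I=2.428125, D=e−e_prev=0.178125; u=1/4·0.803125+1·2.428125+1/4·0.178125≈2.673438; next y=-3/5·0.196875+1/4·2.673438≈0.550234
n=3: y≈0.550234, sp=1, e=sp−y≈0.449766; I≈2.877891, D=e−e_prev≈-0.353359; u=1/4·0.449766+1·2.877891+1/4·(-0.353359)≈2.901992; next y=-3/5·0.550234+1/4·2.901992≈0.395357
n=4: y≈0.395357, sp=1, e=sp−y≈0.604643; I≈3.482533, D=e−e_prev≈0.154877; u=1/4·0.604643+1·3.482533+1/4·0.154877≈3.672413; next y=-3/5·0.395357+1/4·3.672413≈0.680889
n=5: y≈0.680889, sp=1, e=sp−y≈0.319111; I≈3.801644, D=e−e_prev≈-0.285531; u=1/4·0.319111+1·3.801644+1/4·(-0.285531)≈3.810039; next y=-3/5·0.680889+1/4·3.810039≈0.543977
n=6: y≈0.543977, sp=1, e=sp−y≈0.456023; I≈4.257668, D=e−e_prev≈0.136912; u=1/4·0.456023+1·4.257668+1/4·0.136912≈4.405902; next y=-3/5·0.543977+1/4·4.405902≈0.775090
n=7: y≈0.775090, sp=1, e=sp−y≈0.224910; I≈4.482578, D=e−e_prev≈-0.231113; u=1/4·0.224910+1·4.482578+1/4·(-0.231113)≈4.481028; next y=-3/5·0.775090+1/4·4.481028≈0.655203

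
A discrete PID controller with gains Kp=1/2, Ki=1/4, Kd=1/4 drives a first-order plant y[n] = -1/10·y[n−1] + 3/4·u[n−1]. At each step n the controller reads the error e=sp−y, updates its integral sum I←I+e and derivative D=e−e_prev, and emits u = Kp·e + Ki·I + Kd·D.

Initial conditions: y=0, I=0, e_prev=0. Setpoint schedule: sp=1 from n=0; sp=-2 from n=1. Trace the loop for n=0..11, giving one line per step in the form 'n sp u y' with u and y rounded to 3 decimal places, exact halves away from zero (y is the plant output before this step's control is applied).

(exact arithmetic carried between steps; '≈' marks a value shown rounded to 6 d.p. or computed from one; I and e_prev carry over from the previous line; the table rounds u and y to 3 d.p., halves away from zero)
n=0: y=0, sp=1, e=sp−y=1; I=1, D=e−e_prev=1; u=1/2·1+1/4·1+1/4·1=1; next y=-1/10·0+3/4·1=0.75
n=1: y=0.75, sp=-2, e=sp−y=-2.75; I=-1.75, D=e−e_prev=-3.75; u=1/2·(-2.75)+1/4·(-1.75)+1/4·(-3.75)=-2.75; next y=-1/10·0.75+3/4·(-2.75)=-2.1375
n=2: y=-2.1375, sp=-2, e=sp−y=0.1375; I=-1.6125, D=e−e_prev=2.8875; u=1/2·0.1375+1/4·(-1.6125)+1/4·2.8875=0.3875; next y=-1/10·(-2.1375)+3/4·0.3875=0.504375
n=3: y=0.504375, sp=-2, e=sp−y=-2.504375; I=-4.116875, D=e−e_prev=-2.641875; u=1/2·(-2.504375)+1/4·(-4.116875)+1/4·(-2.641875)=-2.941875; next y=-1/10·0.504375+3/4·(-2.941875)≈-2.256844
n=4: y≈-2.256844, sp=-2, e=sp−y≈0.256844; I≈-3.860031, D=e−e_prev≈2.761219; u=1/2·0.256844+1/4·(-3.860031)+1/4·2.761219≈-0.146281; next y=-1/10·(-2.256844)+3/4·(-0.146281)≈0.115973
n=5: y≈0.115973, sp=-2, e=sp−y≈-2.115973; I≈-5.976005, D=e−e_prev≈-2.372817; u=1/2·(-2.115973)+1/4·(-5.976005)+1/4·(-2.372817)≈-3.145192; next y=-1/10·0.115973+3/4·(-3.145192)≈-2.370491
n=6: y≈-2.370491, sp=-2, e=sp−y≈0.370491; I≈-5.605513, D=e−e_prev≈2.486465; u=1/2·0.370491+1/4·(-5.605513)+1/4·2.486465≈-0.594516; next y=-1/10·(-2.370491)+3/4·(-0.594516)≈-0.208838
n=7: y≈-0.208838, sp=-2, e=sp−y≈-1.791162; I≈-7.396675, D=e−e_prev≈-2.161653; u=1/2·(-1.791162)+1/4·(-7.396675)+1/4·(-2.161653)≈-3.285163; next y=-1/10·(-0.208838)+3/4·(-3.285163)≈-2.442988
n=8: y≈-2.442988, sp=-2, e=sp−y≈0.442988; I≈-6.953687, D=e−e_prev≈2.234150; u=1/2·0.442988+1/4·(-6.953687)+1/4·2.234150≈-0.958390; next y=-1/10·(-2.442988)+3/4·(-0.958390)≈-0.474494
n=9: y≈-0.474494, sp=-2, e=sp−y≈-1.525506; I≈-8.479193, D=e−e_prev≈-1.968495; u=1/2·(-1.525506)+1/4·(-8.479193)+1/4·(-1.968495)≈-3.374675; next y=-1/10·(-0.474494)+3/4·(-3.374675)≈-2.483557
n=10: y≈-2.483557, sp=-2, e=sp−y≈0.483557; I≈-7.995636, D=e−e_prev≈2.009064; u=1/2·0.483557+1/4·(-7.995636)+1/4·2.009064≈-1.254865; next y=-1/10·(-2.483557)+3/4·(-1.254865)≈-0.692793
n=11: y≈-0.692793, sp=-2, e=sp−y≈-1.307207; I≈-9.302843, D=e−e_prev≈-1.790764; u=1/2·(-1.307207)+1/4·(-9.302843)+1/4·(-1.790764)≈-3.427006; next y=-1/10·(-0.692793)+3/4·(-3.427006)≈-2.500975

0 1 1.000 0.000
1 -2 -2.750 0.750
2 -2 0.388 -2.138
3 -2 -2.942 0.504
4 -2 -0.146 -2.257
5 -2 -3.145 0.116
6 -2 -0.595 -2.370
7 -2 -3.285 -0.209
8 -2 -0.958 -2.443
9 -2 -3.375 -0.474
10 -2 -1.255 -2.484
11 -2 -3.427 -0.693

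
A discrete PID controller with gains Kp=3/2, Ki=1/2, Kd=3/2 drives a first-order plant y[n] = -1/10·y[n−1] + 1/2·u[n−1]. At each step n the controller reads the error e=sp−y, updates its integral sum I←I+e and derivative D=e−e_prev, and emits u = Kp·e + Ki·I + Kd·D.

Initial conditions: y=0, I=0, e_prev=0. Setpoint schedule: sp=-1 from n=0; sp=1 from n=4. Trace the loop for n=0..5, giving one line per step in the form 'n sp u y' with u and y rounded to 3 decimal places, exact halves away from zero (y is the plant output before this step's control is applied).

(exact arithmetic carried between steps; '≈' marks a value shown rounded to 6 d.p. or computed from one; I and e_prev carry over from the previous line; the table rounds u and y to 3 d.p., halves away from zero)
n=0: y=0, sp=-1, e=sp−y=-1; I=-1, D=e−e_prev=-1; u=3/2·(-1)+1/2·(-1)+3/2·(-1)=-3.5; next y=-1/10·0+1/2·(-3.5)=-1.75
n=1: y=-1.75, sp=-1, e=sp−y=0.75; I=-0.25, D=e−e_prev=1.75; u=3/2·0.75+1/2·(-0.25)+3/2·1.75=3.625; next y=-1/10·(-1.75)+1/2·3.625=1.9875
n=2: y=1.9875, sp=-1, e=sp−y=-2.9875; I=-3.2375, D=e−e_prev=-3.7375; u=3/2·(-2.9875)+1/2·(-3.2375)+3/2·(-3.7375)=-11.70625; next y=-1/10·1.9875+1/2·(-11.70625)=-6.051875
n=3: y=-6.051875, sp=-1, e=sp−y=5.051875; I=1.814375, D=e−e_prev=8.039375; u=3/2·5.051875+1/2·1.814375+3/2·8.039375≈20.544063; next y=-1/10·(-6.051875)+1/2·20.544063≈10.877219
n=4: y≈10.877219, sp=1, e=sp−y≈-9.877219; I≈-8.062844, D=e−e_prev≈-14.929094; u=3/2·(-9.877219)+1/2·(-8.062844)+3/2·(-14.929094)≈-41.240891; next y=-1/10·10.877219+1/2·(-41.240891)≈-21.708167
n=5: y≈-21.708167, sp=1, e=sp−y≈22.708167; I≈14.645323, D=e−e_prev≈32.585386; u=3/2·22.708167+1/2·14.645323+3/2·32.585386≈90.262991; next y=-1/10·(-21.708167)+1/2·90.262991≈47.302312

0 -1 -3.500 0.000
1 -1 3.625 -1.750
2 -1 -11.706 1.988
3 -1 20.544 -6.052
4 1 -41.241 10.877
5 1 90.263 -21.708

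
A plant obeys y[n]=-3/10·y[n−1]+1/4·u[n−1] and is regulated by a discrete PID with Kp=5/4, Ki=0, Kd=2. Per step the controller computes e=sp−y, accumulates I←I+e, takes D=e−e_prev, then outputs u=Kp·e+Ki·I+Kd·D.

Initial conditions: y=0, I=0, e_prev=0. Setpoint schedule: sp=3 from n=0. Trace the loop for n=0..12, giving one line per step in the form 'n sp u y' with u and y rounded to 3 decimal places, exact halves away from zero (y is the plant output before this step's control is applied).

(exact arithmetic carried between steps; '≈' marks a value shown rounded to 6 d.p. or computed from one; I and e_prev carry over from the previous line; the table rounds u and y to 3 d.p., halves away from zero)
n=0: y=0, sp=3, e=sp−y=3; I=3, D=e−e_prev=3; u=5/4·3+0·3+2·3=9.75; next y=-3/10·0+1/4·9.75=2.4375
n=1: y=2.4375, sp=3, e=sp−y=0.5625; I=3.5625, D=e−e_prev=-2.4375; u=5/4·0.5625+0·3.5625+2·(-2.4375)=-4.171875; next y=-3/10·2.4375+1/4·(-4.171875)≈-1.774219
n=2: y≈-1.774219, sp=3, e=sp−y≈4.774219; I≈8.336719, D=e−e_prev≈4.211719; u=5/4·4.774219+0·8.336719+2·4.211719≈14.391211; next y=-3/10·(-1.774219)+1/4·14.391211≈4.130068
n=3: y≈4.130068, sp=3, e=sp−y≈-1.130068; I≈7.206650, D=e−e_prev≈-5.904287; u=5/4·(-1.130068)+0·7.206650+2·(-5.904287)≈-13.221160; next y=-3/10·4.130068+1/4·(-13.221160)≈-4.544310
n=4: y≈-4.544310, sp=3, e=sp−y≈7.544310; I≈14.750961, D=e−e_prev≈8.674379; u=5/4·7.544310+0·14.750961+2·8.674379≈26.779146; next y=-3/10·(-4.544310)+1/4·26.779146≈8.058080
n=5: y≈8.058080, sp=3, e=sp−y≈-5.058080; I≈9.692881, D=e−e_prev≈-12.602390; u=5/4·(-5.058080)+0·9.692881+2·(-12.602390)≈-31.527379; next y=-3/10·8.058080+1/4·(-31.527379)≈-10.299269
n=6: y≈-10.299269, sp=3, e=sp−y≈13.299269; I≈22.992150, D=e−e_prev≈18.357348; u=5/4·13.299269+0·22.992150+2·18.357348≈53.338782; next y=-3/10·(-10.299269)+1/4·53.338782≈16.424476
n=7: y≈16.424476, sp=3, e=sp−y≈-13.424476; I≈9.567674, D=e−e_prev≈-26.723745; u=5/4·(-13.424476)+0·9.567674+2·(-26.723745)≈-70.228085; next y=-3/10·16.424476+1/4·(-70.228085)≈-22.484364
n=8: y≈-22.484364, sp=3, e=sp−y≈25.484364; I≈35.052038, D=e−e_prev≈38.908840; u=5/4·25.484364+0·35.052038+2·38.908840≈109.673136; next y=-3/10·(-22.484364)+1/4·109.673136≈34.163593
n=9: y≈34.163593, sp=3, e=sp−y≈-31.163593; I≈3.888445, D=e−e_prev≈-56.647957; u=5/4·(-31.163593)+0·3.888445+2·(-56.647957)≈-152.250406; next y=-3/10·34.163593+1/4·(-152.250406)≈-48.311679
n=10: y≈-48.311679, sp=3, e=sp−y≈51.311679; I≈55.200124, D=e−e_prev≈82.475273; u=5/4·51.311679+0·55.200124+2·82.475273≈229.090144; next y=-3/10·(-48.311679)+1/4·229.090144≈71.766040
n=11: y≈71.766040, sp=3, e=sp−y≈-68.766040; I≈-13.565916, D=e−e_prev≈-120.077719; u=5/4·(-68.766040)+0·(-13.565916)+2·(-120.077719)≈-326.112989; next y=-3/10·71.766040+1/4·(-326.112989)≈-103.058059
n=12: y≈-103.058059, sp=3, e=sp−y≈106.058059; I≈92.492143, D=e−e_prev≈174.824099; u=5/4·106.058059+0·92.492143+2·174.824099≈482.220772; next y=-3/10·(-103.058059)+1/4·482.220772≈151.472611

0 3 9.750 0.000
1 3 -4.172 2.438
2 3 14.391 -1.774
3 3 -13.221 4.130
4 3 26.779 -4.544
5 3 -31.527 8.058
6 3 53.339 -10.299
7 3 -70.228 16.424
8 3 109.673 -22.484
9 3 -152.250 34.164
10 3 229.090 -48.312
11 3 -326.113 71.766
12 3 482.221 -103.058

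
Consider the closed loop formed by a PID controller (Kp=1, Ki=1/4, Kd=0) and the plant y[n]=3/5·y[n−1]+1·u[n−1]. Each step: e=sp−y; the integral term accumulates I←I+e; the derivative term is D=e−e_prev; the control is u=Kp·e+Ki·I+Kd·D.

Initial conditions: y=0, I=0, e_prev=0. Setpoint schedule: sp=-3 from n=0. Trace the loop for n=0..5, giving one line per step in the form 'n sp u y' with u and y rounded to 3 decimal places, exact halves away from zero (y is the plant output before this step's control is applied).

0 -3 -3.750 0.000
1 -3 0.188 -3.750
2 -3 -1.734 -2.063
3 -3 -0.832 -2.972
4 -3 -1.285 -2.615
5 -3 -1.083 -2.854

(exact arithmetic carried between steps; '≈' marks a value shown rounded to 6 d.p. or computed from one; I and e_prev carry over from the previous line; the table rounds u and y to 3 d.p., halves away from zero)
n=0: y=0, sp=-3, e=sp−y=-3; I=-3, D=e−e_prev=-3; u=1·(-3)+1/4·(-3)+0·(-3)=-3.75; next y=3/5·0+1·(-3.75)=-3.75
n=1: y=-3.75, sp=-3, e=sp−y=0.75; I=-2.25, D=e−e_prev=3.75; u=1·0.75+1/4·(-2.25)+0·3.75=0.1875; next y=3/5·(-3.75)+1·0.1875=-2.0625
n=2: y=-2.0625, sp=-3, e=sp−y=-0.9375; I=-3.1875, D=e−e_prev=-1.6875; u=1·(-0.9375)+1/4·(-3.1875)+0·(-1.6875)=-1.734375; next y=3/5·(-2.0625)+1·(-1.734375)=-2.971875
n=3: y=-2.971875, sp=-3, e=sp−y=-0.028125; I=-3.215625, D=e−e_prev=0.909375; u=1·(-0.028125)+1/4·(-3.215625)+0·0.909375≈-0.832031; next y=3/5·(-2.971875)+1·(-0.832031)≈-2.615156
n=4: y≈-2.615156, sp=-3, e=sp−y≈-0.384844; I≈-3.600469, D=e−e_prev≈-0.356719; u=1·(-0.384844)+1/4·(-3.600469)+0·(-0.356719)≈-1.284961; next y=3/5·(-2.615156)+1·(-1.284961)≈-2.854055
n=5: y≈-2.854055, sp=-3, e=sp−y≈-0.145945; I≈-3.746414, D=e−e_prev≈0.238898; u=1·(-0.145945)+1/4·(-3.746414)+0·0.238898≈-1.082549; next y=3/5·(-2.854055)+1·(-1.082549)≈-2.794982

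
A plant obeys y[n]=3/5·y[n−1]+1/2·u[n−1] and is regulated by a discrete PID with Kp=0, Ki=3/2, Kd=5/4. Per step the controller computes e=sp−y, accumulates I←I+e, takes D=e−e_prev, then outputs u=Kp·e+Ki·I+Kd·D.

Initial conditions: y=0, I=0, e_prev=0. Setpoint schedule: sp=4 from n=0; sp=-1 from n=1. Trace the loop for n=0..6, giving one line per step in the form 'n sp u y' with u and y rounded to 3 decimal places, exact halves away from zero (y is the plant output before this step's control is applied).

0 4 11.000 0.000
1 -1 -16.875 5.500
2 -1 15.753 -5.138
3 -1 -18.649 4.794
4 -1 15.990 -6.448
5 -1 -18.970 4.126
6 -1 17.181 -7.009

(exact arithmetic carried between steps; '≈' marks a value shown rounded to 6 d.p. or computed from one; I and e_prev carry over from the previous line; the table rounds u and y to 3 d.p., halves away from zero)
n=0: y=0, sp=4, e=sp−y=4; I=4, D=e−e_prev=4; u=0·4+3/2·4+5/4·4=11; next y=3/5·0+1/2·11=5.5
n=1: y=5.5, sp=-1, e=sp−y=-6.5; I=-2.5, D=e−e_prev=-10.5; u=0·(-6.5)+3/2·(-2.5)+5/4·(-10.5)=-16.875; next y=3/5·5.5+1/2·(-16.875)=-5.1375
n=2: y=-5.1375, sp=-1, e=sp−y=4.1375; I=1.6375, D=e−e_prev=10.6375; u=0·4.1375+3/2·1.6375+5/4·10.6375=15.753125; next y=3/5·(-5.1375)+1/2·15.753125≈4.794063
n=3: y≈4.794063, sp=-1, e=sp−y≈-5.794063; I≈-4.156563, D=e−e_prev≈-9.931563; u=0·(-5.794063)+3/2·(-4.156563)+5/4·(-9.931563)≈-18.649297; next y=3/5·4.794063+1/2·(-18.649297)≈-6.448211
n=4: y≈-6.448211, sp=-1, e=sp−y≈5.448211; I≈1.291648, D=e−e_prev≈11.242273; u=0·5.448211+3/2·1.291648+5/4·11.242273≈15.990314; next y=3/5·(-6.448211)+1/2·15.990314≈4.126231
n=5: y≈4.126231, sp=-1, e=sp−y≈-5.126231; I≈-3.834582, D=e−e_prev≈-10.574442; u=0·(-5.126231)+3/2·(-3.834582)+5/4·(-10.574442)≈-18.969925; next y=3/5·4.126231+1/2·(-18.969925)≈-7.009224
n=6: y≈-7.009224, sp=-1, e=sp−y≈6.009224; I≈2.174642, D=e−e_prev≈11.135455; u=0·6.009224+3/2·2.174642+5/4·11.135455≈17.181282; next y=3/5·(-7.009224)+1/2·17.181282≈4.385106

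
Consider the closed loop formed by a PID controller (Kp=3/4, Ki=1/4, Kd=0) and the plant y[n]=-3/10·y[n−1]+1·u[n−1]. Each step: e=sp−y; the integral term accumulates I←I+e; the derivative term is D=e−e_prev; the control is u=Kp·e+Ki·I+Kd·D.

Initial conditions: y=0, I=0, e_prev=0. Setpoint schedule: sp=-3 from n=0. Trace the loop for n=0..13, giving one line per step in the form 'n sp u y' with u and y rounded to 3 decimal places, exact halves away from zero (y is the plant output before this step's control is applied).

0 -3 -3.000 0.000
1 -3 -0.750 -3.000
2 -3 -3.900 0.150
3 -3 -0.593 -3.945
4 -3 -4.892 0.591
5 -3 -0.129 -5.070
6 -3 -6.073 1.391
7 -3 0.711 -6.490
8 -3 -7.565 2.658
9 -3 2.041 -8.362
10 -3 -9.531 4.550
11 -3 4.027 -10.895
12 -3 -12.190 7.296
13 -3 6.911 -14.379

(exact arithmetic carried between steps; '≈' marks a value shown rounded to 6 d.p. or computed from one; I and e_prev carry over from the previous line; the table rounds u and y to 3 d.p., halves away from zero)
n=0: y=0, sp=-3, e=sp−y=-3; I=-3, D=e−e_prev=-3; u=3/4·(-3)+1/4·(-3)+0·(-3)=-3; next y=-3/10·0+1·(-3)=-3
n=1: y=-3, sp=-3, e=sp−y=0; I=-3, D=e−e_prev=3; u=3/4·0+1/4·(-3)+0·3=-0.75; next y=-3/10·(-3)+1·(-0.75)=0.15
n=2: y=0.15, sp=-3, e=sp−y=-3.15; I=-6.15, D=e−e_prev=-3.15; u=3/4·(-3.15)+1/4·(-6.15)+0·(-3.15)=-3.9; next y=-3/10·0.15+1·(-3.9)=-3.945
n=3: y=-3.945, sp=-3, e=sp−y=0.945; I=-5.205, D=e−e_prev=4.095; u=3/4·0.945+1/4·(-5.205)+0·4.095=-0.5925; next y=-3/10·(-3.945)+1·(-0.5925)=0.591
n=4: y=0.591, sp=-3, e=sp−y=-3.591; I=-8.796, D=e−e_prev=-4.536; u=3/4·(-3.591)+1/4·(-8.796)+0·(-4.536)=-4.89225; next y=-3/10·0.591+1·(-4.89225)=-5.06955
n=5: y=-5.06955, sp=-3, e=sp−y=2.06955; I=-6.72645, D=e−e_prev=5.66055; u=3/4·2.06955+1/4·(-6.72645)+0·5.66055=-0.12945; next y=-3/10·(-5.06955)+1·(-0.12945)=1.391415
n=6: y=1.391415, sp=-3, e=sp−y=-4.391415; I=-11.117865, D=e−e_prev=-6.460965; u=3/4·(-4.391415)+1/4·(-11.117865)+0·(-6.460965)≈-6.073028; next y=-3/10·1.391415+1·(-6.073028)≈-6.490452
n=7: y=-6.490452, sp=-3, e=sp−y=3.490452; I=-7.627413, D=e−e_prev=7.881867; u=3/4·3.490452+1/4·(-7.627413)+0·7.881867≈0.710986; next y=-3/10·(-6.490452)+1·0.710986≈2.658121
n=8: y≈2.658121, sp=-3, e=sp−y≈-5.658121; I≈-13.285534, D=e−e_prev≈-9.148573; u=3/4·(-5.658121)+1/4·(-13.285534)+0·(-9.148573)≈-7.564975; next y=-3/10·2.658121+1·(-7.564975)≈-8.362411
n=9: y≈-8.362411, sp=-3, e=sp−y≈5.362411; I≈-7.923123, D=e−e_prev≈11.020532; u=3/4·5.362411+1/4·(-7.923123)+0·11.020532≈2.041027; next y=-3/10·(-8.362411)+1·2.041027≈4.549751
n=10: y≈4.549751, sp=-3, e=sp−y≈-7.549751; I≈-15.472874, D=e−e_prev≈-12.912162; u=3/4·(-7.549751)+1/4·(-15.472874)+0·(-12.912162)≈-9.530532; next y=-3/10·4.549751+1·(-9.530532)≈-10.895457
n=11: y≈-10.895457, sp=-3, e=sp−y≈7.895457; I≈-7.577417, D=e−e_prev≈15.445207; u=3/4·7.895457+1/4·(-7.577417)+0·15.445207≈4.027238; next y=-3/10·(-10.895457)+1·4.027238≈7.295875
n=12: y≈7.295875, sp=-3, e=sp−y≈-10.295875; I≈-17.873293, D=e−e_prev≈-18.191332; u=3/4·(-10.295875)+1/4·(-17.873293)+0·(-18.191332)≈-12.190230; next y=-3/10·7.295875+1·(-12.190230)≈-14.378992
n=13: y≈-14.378992, sp=-3, e=sp−y≈11.378992; I≈-6.494300, D=e−e_prev≈21.674867; u=3/4·11.378992+1/4·(-6.494300)+0·21.674867≈6.910669; next y=-3/10·(-14.378992)+1·6.910669≈11.224367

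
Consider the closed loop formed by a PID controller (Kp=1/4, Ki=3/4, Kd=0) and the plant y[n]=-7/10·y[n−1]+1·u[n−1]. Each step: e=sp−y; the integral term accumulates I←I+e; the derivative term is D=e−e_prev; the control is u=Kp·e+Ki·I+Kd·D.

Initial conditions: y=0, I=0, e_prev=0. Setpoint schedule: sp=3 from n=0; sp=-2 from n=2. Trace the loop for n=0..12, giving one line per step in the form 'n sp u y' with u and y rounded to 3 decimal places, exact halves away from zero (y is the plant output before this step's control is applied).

(exact arithmetic carried between steps; '≈' marks a value shown rounded to 6 d.p. or computed from one; I and e_prev carry over from the previous line; the table rounds u and y to 3 d.p., halves away from zero)
n=0: y=0, sp=3, e=sp−y=3; I=3, D=e−e_prev=3; u=1/4·3+3/4·3+0·3=3; next y=-7/10·0+1·3=3
n=1: y=3, sp=3, e=sp−y=0; I=3, D=e−e_prev=-3; u=1/4·0+3/4·3+0·(-3)=2.25; next y=-7/10·3+1·2.25=0.15
n=2: y=0.15, sp=-2, e=sp−y=-2.15; I=0.85, D=e−e_prev=-2.15; u=1/4·(-2.15)+3/4·0.85+0·(-2.15)=0.1; next y=-7/10·0.15+1·0.1=-0.005
n=3: y=-0.005, sp=-2, e=sp−y=-1.995; I=-1.145, D=e−e_prev=0.155; u=1/4·(-1.995)+3/4·(-1.145)+0·0.155=-1.3575; next y=-7/10·(-0.005)+1·(-1.3575)=-1.354
n=4: y=-1.354, sp=-2, e=sp−y=-0.646; I=-1.791, D=e−e_prev=1.349; u=1/4·(-0.646)+3/4·(-1.791)+0·1.349=-1.50475; next y=-7/10·(-1.354)+1·(-1.50475)=-0.55695
n=5: y=-0.55695, sp=-2, e=sp−y=-1.44305; I=-3.23405, D=e−e_prev=-0.79705; u=1/4·(-1.44305)+3/4·(-3.23405)+0·(-0.79705)=-2.7863; next y=-7/10·(-0.55695)+1·(-2.7863)=-2.396435
n=6: y=-2.396435, sp=-2, e=sp−y=0.396435; I=-2.837615, D=e−e_prev=1.839485; u=1/4·0.396435+3/4·(-2.837615)+0·1.839485≈-2.029103; next y=-7/10·(-2.396435)+1·(-2.029103)≈-0.351598
n=7: y=-0.351598, sp=-2, e=sp−y=-1.648402; I=-4.486017, D=e−e_prev=-2.044837; u=1/4·(-1.648402)+3/4·(-4.486017)+0·(-2.044837)≈-3.776613; next y=-7/10·(-0.351598)+1·(-3.776613)≈-3.530495
n=8: y≈-3.530495, sp=-2, e=sp−y≈1.530495; I≈-2.955522, D=e−e_prev≈3.178897; u=1/4·1.530495+3/4·(-2.955522)+0·3.178897≈-1.834018; next y=-7/10·(-3.530495)+1·(-1.834018)≈0.637328
n=9: y≈0.637328, sp=-2, e=sp−y≈-2.637328; I≈-5.592851, D=e−e_prev≈-4.167823; u=1/4·(-2.637328)+3/4·(-5.592851)+0·(-4.167823)≈-4.853970; next y=-7/10·0.637328+1·(-4.853970)≈-5.300100
n=10: y≈-5.300100, sp=-2, e=sp−y≈3.300100; I≈-2.292751, D=e−e_prev≈5.937428; u=1/4·3.300100+3/4·(-2.292751)+0·5.937428≈-0.894538; next y=-7/10·(-5.300100)+1·(-0.894538)≈2.815531
n=11: y≈2.815531, sp=-2, e=sp−y≈-4.815531; I≈-7.108282, D=e−e_prev≈-8.115631; u=1/4·(-4.815531)+3/4·(-7.108282)+0·(-8.115631)≈-6.535095; next y=-7/10·2.815531+1·(-6.535095)≈-8.505967
n=12: y≈-8.505967, sp=-2, e=sp−y≈6.505967; I≈-0.602316, D=e−e_prev≈11.321498; u=1/4·6.505967+3/4·(-0.602316)+0·11.321498≈1.174755; next y=-7/10·(-8.505967)+1·1.174755≈7.128932

0 3 3.000 0.000
1 3 2.250 3.000
2 -2 0.100 0.150
3 -2 -1.358 -0.005
4 -2 -1.505 -1.354
5 -2 -2.786 -0.557
6 -2 -2.029 -2.396
7 -2 -3.777 -0.352
8 -2 -1.834 -3.530
9 -2 -4.854 0.637
10 -2 -0.895 -5.300
11 -2 -6.535 2.816
12 -2 1.175 -8.506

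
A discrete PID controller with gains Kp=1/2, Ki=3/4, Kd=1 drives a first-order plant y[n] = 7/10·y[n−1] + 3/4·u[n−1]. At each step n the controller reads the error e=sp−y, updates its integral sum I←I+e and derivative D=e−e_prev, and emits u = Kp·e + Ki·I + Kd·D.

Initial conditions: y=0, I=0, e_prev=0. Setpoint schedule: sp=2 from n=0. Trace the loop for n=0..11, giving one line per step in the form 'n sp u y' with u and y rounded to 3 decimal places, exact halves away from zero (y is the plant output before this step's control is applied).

0 2 4.500 0.000
1 2 -3.594 3.375
2 2 7.093 -0.333
3 2 -7.059 5.086
4 2 11.391 -1.734
5 2 -13.021 7.330
6 2 18.966 -4.635
7 2 -23.156 10.980
8 2 32.211 -9.681
9 2 -40.580 17.381
10 2 55.158 -18.268
11 2 -70.701 28.581

(exact arithmetic carried between steps; '≈' marks a value shown rounded to 6 d.p. or computed from one; I and e_prev carry over from the previous line; the table rounds u and y to 3 d.p., halves away from zero)
n=0: y=0, sp=2, e=sp−y=2; I=2, D=e−e_prev=2; u=1/2·2+3/4·2+1·2=4.5; next y=7/10·0+3/4·4.5=3.375
n=1: y=3.375, sp=2, e=sp−y=-1.375; I=0.625, D=e−e_prev=-3.375; u=1/2·(-1.375)+3/4·0.625+1·(-3.375)=-3.59375; next y=7/10·3.375+3/4·(-3.59375)≈-0.332813
n=2: y≈-0.332813, sp=2, e=sp−y≈2.332813; I≈2.957813, D=e−e_prev≈3.707813; u=1/2·2.332813+3/4·2.957813+1·3.707813≈7.092578; next y=7/10·(-0.332813)+3/4·7.092578≈5.086465
n=3: y≈5.086465, sp=2, e=sp−y≈-3.086465; I≈-0.128652, D=e−e_prev≈-5.419277; u=1/2·(-3.086465)+3/4·(-0.128652)+1·(-5.419277)≈-7.058999; next y=7/10·5.086465+3/4·(-7.058999)≈-1.733724
n=4: y≈-1.733724, sp=2, e=sp−y≈3.733724; I≈3.605072, D=e−e_prev≈6.820189; u=1/2·3.733724+3/4·3.605072+1·6.820189≈11.390854; next y=7/10·(-1.733724)+3/4·11.390854≈7.329534
n=5: y≈7.329534, sp=2, e=sp−y≈-5.329534; I≈-1.724462, D=e−e_prev≈-9.063258; u=1/2·(-5.329534)+3/4·(-1.724462)+1·(-9.063258)≈-13.021372; next y=7/10·7.329534+3/4·(-13.021372)≈-4.635355
n=6: y≈-4.635355, sp=2, e=sp−y≈6.635355; I≈4.910893, D=e−e_prev≈11.964889; u=1/2·6.635355+3/4·4.910893+1·11.964889≈18.965736; next y=7/10·(-4.635355)+3/4·18.965736≈10.979553
n=7: y≈10.979553, sp=2, e=sp−y≈-8.979553; I≈-4.068661, D=e−e_prev≈-15.614908; u=1/2·(-8.979553)+3/4·(-4.068661)+1·(-15.614908)≈-23.156181; next y=7/10·10.979553+3/4·(-23.156181)≈-9.681448
n=8: y≈-9.681448, sp=2, e=sp−y≈11.681448; I≈7.612787, D=e−e_prev≈20.661002; u=1/2·11.681448+3/4·7.612787+1·20.661002≈32.211316; next y=7/10·(-9.681448)+3/4·32.211316≈17.381473
n=9: y≈17.381473, sp=2, e=sp−y≈-15.381473; I≈-7.768686, D=e−e_prev≈-27.062922; u=1/2·(-15.381473)+3/4·(-7.768686)+1·(-27.062922)≈-40.580173; next y=7/10·17.381473+3/4·(-40.580173)≈-18.268098
n=10: y≈-18.268098, sp=2, e=sp−y≈20.268098; I≈12.499412, D=e−e_prev≈35.649572; u=1/2·20.268098+3/4·12.499412+1·35.649572≈55.158180; next y=7/10·(-18.268098)+3/4·55.158180≈28.580966
n=11: y≈28.580966, sp=2, e=sp−y≈-26.580966; I≈-14.081554, D=e−e_prev≈-46.849065; u=1/2·(-26.580966)+3/4·(-14.081554)+1·(-46.849065)≈-70.700713; next y=7/10·28.580966+3/4·(-70.700713)≈-33.018859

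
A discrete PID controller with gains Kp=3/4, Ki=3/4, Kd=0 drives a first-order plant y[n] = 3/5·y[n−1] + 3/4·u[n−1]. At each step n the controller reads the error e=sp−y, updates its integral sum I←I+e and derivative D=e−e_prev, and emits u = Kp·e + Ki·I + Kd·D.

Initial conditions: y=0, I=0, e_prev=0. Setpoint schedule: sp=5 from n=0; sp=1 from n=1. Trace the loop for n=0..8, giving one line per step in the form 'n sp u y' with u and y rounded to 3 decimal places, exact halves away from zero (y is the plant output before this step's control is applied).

(exact arithmetic carried between steps; '≈' marks a value shown rounded to 6 d.p. or computed from one; I and e_prev carry over from the previous line; the table rounds u and y to 3 d.p., halves away from zero)
n=0: y=0, sp=5, e=sp−y=5; I=5, D=e−e_prev=5; u=3/4·5+3/4·5+0·5=7.5; next y=3/5·0+3/4·7.5=5.625
n=1: y=5.625, sp=1, e=sp−y=-4.625; I=0.375, D=e−e_prev=-9.625; u=3/4·(-4.625)+3/4·0.375+0·(-9.625)=-3.1875; next y=3/5·5.625+3/4·(-3.1875)=0.984375
n=2: y=0.984375, sp=1, e=sp−y=0.015625; I=0.390625, D=e−e_prev=4.640625; u=3/4·0.015625+3/4·0.390625+0·4.640625≈0.304688; next y=3/5·0.984375+3/4·0.304688≈0.819141
n=3: y≈0.819141, sp=1, e=sp−y≈0.180859; I≈0.571484, D=e−e_prev≈0.165234; u=3/4·0.180859+3/4·0.571484+0·0.165234≈0.564258; next y=3/5·0.819141+3/4·0.564258≈0.914678
n=4: y≈0.914678, sp=1, e=sp−y≈0.085322; I≈0.656807, D=e−e_prev≈-0.095537; u=3/4·0.085322+3/4·0.656807+0·(-0.095537)≈0.556597; next y=3/5·0.914678+3/4·0.556597≈0.966254
n=5: y≈0.966254, sp=1, e=sp−y≈0.033746; I≈0.690552, D=e−e_prev≈-0.051576; u=3/4·0.033746+3/4·0.690552+0·(-0.051576)≈0.543224; next y=3/5·0.966254+3/4·0.543224≈0.987170
n=6: y≈0.987170, sp=1, e=sp−y≈0.012830; I≈0.703382, D=e−e_prev≈-0.020916; u=3/4·0.012830+3/4·0.703382+0·(-0.020916)≈0.537159; next y=3/5·0.987170+3/4·0.537159≈0.995171
n=7: y≈0.995171, sp=1, e=sp−y≈0.004829; I≈0.708211, D=e−e_prev≈-0.008001; u=3/4·0.004829+3/4·0.708211+0·(-0.008001)≈0.534780; next y=3/5·0.995171+3/4·0.534780≈0.998188
n=8: y≈0.998188, sp=1, e=sp−y≈0.001812; I≈0.710023, D=e−e_prev≈-0.003016; u=3/4·0.001812+3/4·0.710023+0·(-0.003016)≈0.533877; next y=3/5·0.998188+3/4·0.533877≈0.999320

0 5 7.500 0.000
1 1 -3.188 5.625
2 1 0.305 0.984
3 1 0.564 0.819
4 1 0.557 0.915
5 1 0.543 0.966
6 1 0.537 0.987
7 1 0.535 0.995
8 1 0.534 0.998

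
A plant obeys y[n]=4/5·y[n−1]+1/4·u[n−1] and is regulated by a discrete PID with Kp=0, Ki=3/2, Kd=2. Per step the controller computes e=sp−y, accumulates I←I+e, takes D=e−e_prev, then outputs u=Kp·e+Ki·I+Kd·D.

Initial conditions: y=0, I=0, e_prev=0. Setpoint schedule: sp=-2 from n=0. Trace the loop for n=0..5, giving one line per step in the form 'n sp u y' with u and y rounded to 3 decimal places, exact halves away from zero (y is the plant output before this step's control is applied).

(exact arithmetic carried between steps; '≈' marks a value shown rounded to 6 d.p. or computed from one; I and e_prev carry over from the previous line; the table rounds u and y to 3 d.p., halves away from zero)
n=0: y=0, sp=-2, e=sp−y=-2; I=-2, D=e−e_prev=-2; u=0·(-2)+3/2·(-2)+2·(-2)=-7; next y=4/5·0+1/4·(-7)=-1.75
n=1: y=-1.75, sp=-2, e=sp−y=-0.25; I=-2.25, D=e−e_prev=1.75; u=0·(-0.25)+3/2·(-2.25)+2·1.75=0.125; next y=4/5·(-1.75)+1/4·0.125=-1.36875
n=2: y=-1.36875, sp=-2, e=sp−y=-0.63125; I=-2.88125, D=e−e_prev=-0.38125; u=0·(-0.63125)+3/2·(-2.88125)+2·(-0.38125)=-5.084375; next y=4/5·(-1.36875)+1/4·(-5.084375)≈-2.366094
n=3: y≈-2.366094, sp=-2, e=sp−y≈0.366094; I≈-2.515156, D=e−e_prev≈0.997344; u=0·0.366094+3/2·(-2.515156)+2·0.997344≈-1.778047; next y=4/5·(-2.366094)+1/4·(-1.778047)≈-2.337387
n=4: y≈-2.337387, sp=-2, e=sp−y≈0.337387; I≈-2.177770, D=e−e_prev≈-0.028707; u=0·0.337387+3/2·(-2.177770)+2·(-0.028707)≈-3.324068; next y=4/5·(-2.337387)+1/4·(-3.324068)≈-2.700926
n=5: y≈-2.700926, sp=-2, e=sp−y≈0.700926; I≈-1.476843, D=e−e_prev≈0.363540; u=0·0.700926+3/2·(-1.476843)+2·0.363540≈-1.488185; next y=4/5·(-2.700926)+1/4·(-1.488185)≈-2.532787

0 -2 -7.000 0.000
1 -2 0.125 -1.750
2 -2 -5.084 -1.369
3 -2 -1.778 -2.366
4 -2 -3.324 -2.337
5 -2 -1.488 -2.701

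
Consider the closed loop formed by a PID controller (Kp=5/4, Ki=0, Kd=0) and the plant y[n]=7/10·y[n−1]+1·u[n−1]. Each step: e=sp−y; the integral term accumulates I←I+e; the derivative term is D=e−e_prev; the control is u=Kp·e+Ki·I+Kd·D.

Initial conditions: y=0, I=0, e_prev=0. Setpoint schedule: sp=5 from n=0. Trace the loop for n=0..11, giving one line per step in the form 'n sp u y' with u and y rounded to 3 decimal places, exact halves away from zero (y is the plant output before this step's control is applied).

(exact arithmetic carried between steps; '≈' marks a value shown rounded to 6 d.p. or computed from one; I and e_prev carry over from the previous line; the table rounds u and y to 3 d.p., halves away from zero)
n=0: y=0, sp=5, e=sp−y=5; I=5, D=e−e_prev=5; u=5/4·5+0·5+0·5=6.25; next y=7/10·0+1·6.25=6.25
n=1: y=6.25, sp=5, e=sp−y=-1.25; I=3.75, D=e−e_prev=-6.25; u=5/4·(-1.25)+0·3.75+0·(-6.25)=-1.5625; next y=7/10·6.25+1·(-1.5625)=2.8125
n=2: y=2.8125, sp=5, e=sp−y=2.1875; I=5.9375, D=e−e_prev=3.4375; u=5/4·2.1875+0·5.9375+0·3.4375=2.734375; next y=7/10·2.8125+1·2.734375=4.703125
n=3: y=4.703125, sp=5, e=sp−y=0.296875; I=6.234375, D=e−e_prev=-1.890625; u=5/4·0.296875+0·6.234375+0·(-1.890625)≈0.371094; next y=7/10·4.703125+1·0.371094≈3.663281
n=4: y≈3.663281, sp=5, e=sp−y≈1.336719; I≈7.571094, D=e−e_prev≈1.039844; u=5/4·1.336719+0·7.571094+0·1.039844≈1.670898; next y=7/10·3.663281+1·1.670898≈4.235195
n=5: y≈4.235195, sp=5, e=sp−y≈0.764805; I≈8.335898, D=e−e_prev≈-0.571914; u=5/4·0.764805+0·8.335898+0·(-0.571914)≈0.956006; next y=7/10·4.235195+1·0.956006≈3.920643
n=6: y≈3.920643, sp=5, e=sp−y≈1.079357; I≈9.415256, D=e−e_prev≈0.314553; u=5/4·1.079357+0·9.415256+0·0.314553≈1.349197; next y=7/10·3.920643+1·1.349197≈4.093647
n=7: y≈4.093647, sp=5, e=sp−y≈0.906353; I≈10.321609, D=e−e_prev≈-0.173004; u=5/4·0.906353+0·10.321609+0·(-0.173004)≈1.132942; next y=7/10·4.093647+1·1.132942≈3.998494
n=8: y≈3.998494, sp=5, e=sp−y≈1.001506; I≈11.323115, D=e−e_prev≈0.095152; u=5/4·1.001506+0·11.323115+0·0.095152≈1.251882; next y=7/10·3.998494+1·1.251882≈4.050828
n=9: y≈4.050828, sp=5, e=sp−y≈0.949172; I≈12.272287, D=e−e_prev≈-0.052334; u=5/4·0.949172+0·12.272287+0·(-0.052334)≈1.186465; next y=7/10·4.050828+1·1.186465≈4.022045
n=10: y≈4.022045, sp=5, e=sp−y≈0.977955; I≈13.250242, D=e−e_prev≈0.028784; u=5/4·0.977955+0·13.250242+0·0.028784≈1.222444; next y=7/10·4.022045+1·1.222444≈4.037875
n=11: y≈4.037875, sp=5, e=sp−y≈0.962125; I≈14.212367, D=e−e_prev≈-0.015831; u=5/4·0.962125+0·14.212367+0·(-0.015831)≈1.202656; next y=7/10·4.037875+1·1.202656≈4.029168

0 5 6.250 0.000
1 5 -1.563 6.250
2 5 2.734 2.813
3 5 0.371 4.703
4 5 1.671 3.663
5 5 0.956 4.235
6 5 1.349 3.921
7 5 1.133 4.094
8 5 1.252 3.998
9 5 1.186 4.051
10 5 1.222 4.022
11 5 1.203 4.038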